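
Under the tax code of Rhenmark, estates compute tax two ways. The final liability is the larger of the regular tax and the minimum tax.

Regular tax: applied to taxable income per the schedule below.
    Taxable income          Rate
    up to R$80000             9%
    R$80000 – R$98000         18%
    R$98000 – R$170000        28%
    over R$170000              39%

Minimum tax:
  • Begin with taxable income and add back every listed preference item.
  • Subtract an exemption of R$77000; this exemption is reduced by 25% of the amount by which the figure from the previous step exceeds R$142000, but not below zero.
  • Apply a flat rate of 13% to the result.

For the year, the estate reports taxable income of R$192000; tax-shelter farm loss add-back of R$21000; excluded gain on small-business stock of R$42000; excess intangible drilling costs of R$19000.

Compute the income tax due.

Regular tax:
  R$80000 × 9% = R$7200
  R$18000 × 18% = R$3240
  R$72000 × 28% = R$20160
  R$22000 × 39% = R$8580
  → R$39180

Minimum tax:
  Adjusted income: R$192000 + R$21000 + R$42000 + R$19000 = R$274000
  Exemption: R$77000 − 25% × (R$274000 − R$142000) = R$77000 − R$33000 = R$44000
  Base: R$274000 − R$44000 = R$230000
  R$230000 × 13% = R$29900

R$39180 > R$29900, so the regular tax governs.

R$39180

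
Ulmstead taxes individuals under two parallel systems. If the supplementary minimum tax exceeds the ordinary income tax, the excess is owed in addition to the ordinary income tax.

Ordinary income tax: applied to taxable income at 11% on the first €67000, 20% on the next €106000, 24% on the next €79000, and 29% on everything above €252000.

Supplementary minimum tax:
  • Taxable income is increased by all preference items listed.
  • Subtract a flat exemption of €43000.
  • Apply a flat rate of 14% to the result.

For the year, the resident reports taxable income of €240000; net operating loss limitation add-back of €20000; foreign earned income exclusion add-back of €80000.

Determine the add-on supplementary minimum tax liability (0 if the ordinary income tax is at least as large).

€0

Supplementary minimum tax:
  Adjusted income: €240000 + €20000 + €80000 = €340000
  Less exemption €43000 → base €297000
  €297000 × 14% = €41580

Ordinary income tax:
  €67000 × 11% = €7370
  €106000 × 20% = €21200
  €67000 × 24% = €16080
  → €44650

€41580 ≤ €44650, so no add-on is due.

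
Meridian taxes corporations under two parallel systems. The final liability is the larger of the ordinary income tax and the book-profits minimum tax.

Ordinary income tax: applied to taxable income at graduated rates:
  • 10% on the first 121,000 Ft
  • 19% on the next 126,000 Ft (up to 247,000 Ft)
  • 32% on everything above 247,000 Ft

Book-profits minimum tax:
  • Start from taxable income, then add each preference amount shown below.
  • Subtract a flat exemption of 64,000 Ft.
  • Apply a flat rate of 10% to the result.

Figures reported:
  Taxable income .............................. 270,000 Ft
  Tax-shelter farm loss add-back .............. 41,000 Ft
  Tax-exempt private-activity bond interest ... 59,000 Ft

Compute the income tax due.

Ordinary income tax:
  121,000 Ft × 10% = 12,100 Ft
  126,000 Ft × 19% = 23,940 Ft
  23,000 Ft × 32% = 7,360 Ft
  → 43,400 Ft

Book-profits minimum tax:
  Adjusted income: 270,000 Ft + 41,000 Ft + 59,000 Ft = 370,000 Ft
  Less exemption 64,000 Ft → base 306,000 Ft
  306,000 Ft × 10% = 30,600 Ft

43,400 Ft > 30,600 Ft, so the ordinary income tax governs.

43,400 Ft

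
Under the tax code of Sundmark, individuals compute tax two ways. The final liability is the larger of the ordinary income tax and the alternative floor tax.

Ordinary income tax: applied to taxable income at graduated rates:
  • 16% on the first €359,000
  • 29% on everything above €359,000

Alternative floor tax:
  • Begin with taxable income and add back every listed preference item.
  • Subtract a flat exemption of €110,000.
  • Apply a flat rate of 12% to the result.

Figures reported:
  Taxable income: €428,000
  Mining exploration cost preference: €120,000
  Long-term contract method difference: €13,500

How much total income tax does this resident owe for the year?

Ordinary income tax:
  €359,000 × 16% = €57,440
  €69,000 × 29% = €20,010
  → €77,450

Alternative floor tax:
  Adjusted income: €428,000 + €120,000 + €13,500 = €561,500
  Less exemption €110,000 → base €451,500
  €451,500 × 12% = €54,180

€77,450 > €54,180, so the ordinary income tax governs.

€77,450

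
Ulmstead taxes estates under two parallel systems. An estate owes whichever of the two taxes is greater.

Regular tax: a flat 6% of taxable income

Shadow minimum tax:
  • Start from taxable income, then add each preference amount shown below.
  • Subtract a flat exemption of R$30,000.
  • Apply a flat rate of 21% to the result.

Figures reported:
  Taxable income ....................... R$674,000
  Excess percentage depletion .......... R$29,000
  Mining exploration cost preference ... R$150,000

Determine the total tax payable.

Regular tax:
  R$674,000 × 6% = R$40,440

Shadow minimum tax:
  Adjusted income: R$674,000 + R$29,000 + R$150,000 = R$853,000
  Less exemption R$30,000 → base R$823,000
  R$823,000 × 21% = R$172,830

R$172,830 > R$40,440, so the shadow minimum tax is the binding amount.

R$172,830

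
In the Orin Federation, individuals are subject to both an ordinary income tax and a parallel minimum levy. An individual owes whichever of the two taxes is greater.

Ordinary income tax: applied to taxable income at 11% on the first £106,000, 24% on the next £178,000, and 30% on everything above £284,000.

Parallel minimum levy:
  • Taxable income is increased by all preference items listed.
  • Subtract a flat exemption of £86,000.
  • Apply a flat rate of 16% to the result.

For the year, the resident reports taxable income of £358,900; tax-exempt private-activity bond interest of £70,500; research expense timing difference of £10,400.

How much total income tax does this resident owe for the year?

Ordinary income tax:
  £106,000 × 11% = £11,660
  £178,000 × 24% = £42,720
  £74,900 × 30% = £22,470
  → £76,850

Parallel minimum levy:
  Adjusted income: £358,900 + £70,500 + £10,400 = £439,800
  Less exemption £86,000 → base £353,800
  £353,800 × 16% = £56,608

£76,850 > £56,608, so the ordinary income tax governs.

£76,850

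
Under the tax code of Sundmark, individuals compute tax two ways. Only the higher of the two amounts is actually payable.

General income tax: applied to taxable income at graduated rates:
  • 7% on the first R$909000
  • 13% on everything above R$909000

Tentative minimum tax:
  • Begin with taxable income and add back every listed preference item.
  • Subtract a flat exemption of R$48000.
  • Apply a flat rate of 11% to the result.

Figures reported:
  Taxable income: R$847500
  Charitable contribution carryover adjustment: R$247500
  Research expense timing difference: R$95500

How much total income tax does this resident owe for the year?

R$125675

Tentative minimum tax:
  Adjusted income: R$847500 + R$247500 + R$95500 = R$1190500
  Less exemption R$48000 → base R$1142500
  R$1142500 × 11% = R$125675

General income tax:
  R$847500 × 7% = R$59325

R$125675 > R$59325, so the tentative minimum tax is the binding amount.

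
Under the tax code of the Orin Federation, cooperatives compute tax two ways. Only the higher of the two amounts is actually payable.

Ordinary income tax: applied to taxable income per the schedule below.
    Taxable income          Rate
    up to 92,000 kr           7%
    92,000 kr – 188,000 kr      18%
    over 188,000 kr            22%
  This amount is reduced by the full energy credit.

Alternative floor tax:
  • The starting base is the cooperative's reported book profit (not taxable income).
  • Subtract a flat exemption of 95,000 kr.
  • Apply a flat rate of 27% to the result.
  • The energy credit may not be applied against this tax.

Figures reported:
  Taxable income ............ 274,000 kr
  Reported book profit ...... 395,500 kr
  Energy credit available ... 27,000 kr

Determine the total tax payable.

81,135 kr

Alternative floor tax:
  Base (reported book profit): 395,500 kr
  Less exemption 95,000 kr → base 300,500 kr
  300,500 kr × 27% = 81,135 kr

Ordinary income tax:
  92,000 kr × 7% = 6,440 kr
  96,000 kr × 18% = 17,280 kr
  86,000 kr × 22% = 18,920 kr
  → 42,640 kr
  Less energy credit 27,000 kr → 15,640 kr

81,135 kr > 15,640 kr, so the alternative floor tax is the binding amount.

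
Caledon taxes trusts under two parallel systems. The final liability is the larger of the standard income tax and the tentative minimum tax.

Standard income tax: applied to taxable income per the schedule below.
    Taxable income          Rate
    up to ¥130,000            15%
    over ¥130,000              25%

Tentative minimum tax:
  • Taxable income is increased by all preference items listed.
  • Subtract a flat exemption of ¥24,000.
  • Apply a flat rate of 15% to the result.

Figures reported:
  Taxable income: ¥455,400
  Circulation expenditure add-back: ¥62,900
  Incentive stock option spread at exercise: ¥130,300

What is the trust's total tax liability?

¥100,850

Standard income tax:
  ¥130,000 × 15% = ¥19,500
  ¥325,400 × 25% = ¥81,350
  → ¥100,850

Tentative minimum tax:
  Adjusted income: ¥455,400 + ¥62,900 + ¥130,300 = ¥648,600
  Less exemption ¥24,000 → base ¥624,600
  ¥624,600 × 15% = ¥93,690

¥100,850 > ¥93,690, so the standard income tax governs.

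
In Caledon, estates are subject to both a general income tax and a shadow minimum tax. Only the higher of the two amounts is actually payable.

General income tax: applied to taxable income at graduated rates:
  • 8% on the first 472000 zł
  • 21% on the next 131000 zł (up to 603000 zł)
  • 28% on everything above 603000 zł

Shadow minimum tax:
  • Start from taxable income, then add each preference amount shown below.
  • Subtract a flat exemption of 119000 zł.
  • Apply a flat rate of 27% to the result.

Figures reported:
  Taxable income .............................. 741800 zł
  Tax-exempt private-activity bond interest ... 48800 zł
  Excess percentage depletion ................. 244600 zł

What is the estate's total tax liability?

247374 zł

Shadow minimum tax:
  Adjusted income: 741800 zł + 48800 zł + 244600 zł = 1035200 zł
  Less exemption 119000 zł → base 916200 zł
  916200 zł × 27% = 247374 zł

General income tax:
  472000 zł × 8% = 37760 zł
  131000 zł × 21% = 27510 zł
  138800 zł × 28% = 38864 zł
  → 104134 zł

247374 zł > 104134 zł, so the shadow minimum tax is the binding amount.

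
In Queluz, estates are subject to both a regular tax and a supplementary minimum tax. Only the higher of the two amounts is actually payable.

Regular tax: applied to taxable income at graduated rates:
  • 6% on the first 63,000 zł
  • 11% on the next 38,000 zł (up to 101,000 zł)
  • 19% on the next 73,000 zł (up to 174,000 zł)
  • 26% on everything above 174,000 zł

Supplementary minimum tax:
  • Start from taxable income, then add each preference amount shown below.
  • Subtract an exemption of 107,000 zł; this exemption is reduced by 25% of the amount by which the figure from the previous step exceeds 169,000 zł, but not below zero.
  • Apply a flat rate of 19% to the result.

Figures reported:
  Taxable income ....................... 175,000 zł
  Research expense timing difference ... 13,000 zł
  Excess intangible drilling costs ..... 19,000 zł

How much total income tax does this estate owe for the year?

Supplementary minimum tax:
  Adjusted income: 175,000 zł + 13,000 zł + 19,000 zł = 207,000 zł
  Exemption: 107,000 zł − 25% × (207,000 zł − 169,000 zł) = 107,000 zł − 9,500 zł = 97,500 zł
  Base: 207,000 zł − 97,500 zł = 109,500 zł
  109,500 zł × 19% = 20,805 zł

Regular tax:
  63,000 zł × 6% = 3,780 zł
  38,000 zł × 11% = 4,180 zł
  73,000 zł × 19% = 13,870 zł
  1,000 zł × 26% = 260 zł
  → 22,090 zł

22,090 zł > 20,805 zł, so the regular tax governs.

22,090 zł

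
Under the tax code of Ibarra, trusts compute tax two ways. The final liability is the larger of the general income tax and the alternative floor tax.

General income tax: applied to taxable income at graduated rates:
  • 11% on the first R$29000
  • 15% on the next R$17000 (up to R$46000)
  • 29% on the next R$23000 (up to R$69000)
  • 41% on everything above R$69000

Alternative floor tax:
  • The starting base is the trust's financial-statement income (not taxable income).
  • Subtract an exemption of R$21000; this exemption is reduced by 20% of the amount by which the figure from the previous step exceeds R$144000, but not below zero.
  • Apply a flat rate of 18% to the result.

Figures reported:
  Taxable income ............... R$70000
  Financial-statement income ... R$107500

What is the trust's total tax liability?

R$15570

Alternative floor tax:
  Base (financial-statement income): R$107500
  Exemption: R$107500 ≤ R$144000, so full R$21000 applies
  Base: R$107500 − R$21000 = R$86500
  R$86500 × 18% = R$15570

General income tax:
  R$29000 × 11% = R$3190
  R$17000 × 15% = R$2550
  R$23000 × 29% = R$6670
  R$1000 × 41% = R$410
  → R$12820

R$15570 > R$12820, so the alternative floor tax is the binding amount.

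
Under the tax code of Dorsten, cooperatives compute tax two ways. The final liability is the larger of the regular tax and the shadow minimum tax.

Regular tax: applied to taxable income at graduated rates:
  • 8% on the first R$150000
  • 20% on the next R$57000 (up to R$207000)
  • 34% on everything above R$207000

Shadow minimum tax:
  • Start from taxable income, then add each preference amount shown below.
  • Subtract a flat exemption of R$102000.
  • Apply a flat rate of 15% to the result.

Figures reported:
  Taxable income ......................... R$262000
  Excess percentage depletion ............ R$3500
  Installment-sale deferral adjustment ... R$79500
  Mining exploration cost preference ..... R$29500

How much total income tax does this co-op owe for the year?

R$42100

Regular tax:
  R$150000 × 8% = R$12000
  R$57000 × 20% = R$11400
  R$55000 × 34% = R$18700
  → R$42100

Shadow minimum tax:
  Adjusted income: R$262000 + R$3500 + R$79500 + R$29500 = R$374500
  Less exemption R$102000 → base R$272500
  R$272500 × 15% = R$40875

R$42100 > R$40875, so the regular tax governs.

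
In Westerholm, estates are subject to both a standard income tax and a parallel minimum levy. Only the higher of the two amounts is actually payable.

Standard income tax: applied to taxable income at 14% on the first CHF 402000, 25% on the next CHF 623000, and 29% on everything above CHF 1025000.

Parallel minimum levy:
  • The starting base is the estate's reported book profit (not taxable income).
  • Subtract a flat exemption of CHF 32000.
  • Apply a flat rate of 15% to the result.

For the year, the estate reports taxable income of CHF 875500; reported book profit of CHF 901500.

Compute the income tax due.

Parallel minimum levy:
  Base (reported book profit): CHF 901500
  Less exemption CHF 32000 → base CHF 869500
  CHF 869500 × 15% = CHF 130425

Standard income tax:
  CHF 402000 × 14% = CHF 56280
  CHF 473500 × 25% = CHF 118375
  → CHF 174655

CHF 174655 > CHF 130425, so the standard income tax governs.

CHF 174655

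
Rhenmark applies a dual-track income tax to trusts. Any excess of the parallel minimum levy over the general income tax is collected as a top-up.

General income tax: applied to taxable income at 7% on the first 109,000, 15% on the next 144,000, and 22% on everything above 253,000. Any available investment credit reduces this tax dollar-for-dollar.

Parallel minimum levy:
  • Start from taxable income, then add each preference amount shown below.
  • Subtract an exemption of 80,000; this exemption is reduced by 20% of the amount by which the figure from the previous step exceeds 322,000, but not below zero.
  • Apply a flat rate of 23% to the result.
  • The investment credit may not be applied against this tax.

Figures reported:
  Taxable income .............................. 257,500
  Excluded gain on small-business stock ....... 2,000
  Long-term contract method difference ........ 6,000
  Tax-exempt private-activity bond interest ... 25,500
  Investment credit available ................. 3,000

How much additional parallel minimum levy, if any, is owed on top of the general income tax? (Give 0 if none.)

Parallel minimum levy:
  Adjusted income: 257,500 + 2,000 + 6,000 + 25,500 = 291,000
  Exemption: 291,000 ≤ 322,000, so full 80,000 applies
  Base: 291,000 − 80,000 = 211,000
  211,000 × 23% = 48,530

General income tax:
  109,000 × 7% = 7,630
  144,000 × 15% = 21,600
  4,500 × 22% = 990
  → 30,220
  Less investment credit 3,000 → 27,220

Excess of parallel minimum levy over general income tax: 48,530 − 27,220 = 21,310.

21,310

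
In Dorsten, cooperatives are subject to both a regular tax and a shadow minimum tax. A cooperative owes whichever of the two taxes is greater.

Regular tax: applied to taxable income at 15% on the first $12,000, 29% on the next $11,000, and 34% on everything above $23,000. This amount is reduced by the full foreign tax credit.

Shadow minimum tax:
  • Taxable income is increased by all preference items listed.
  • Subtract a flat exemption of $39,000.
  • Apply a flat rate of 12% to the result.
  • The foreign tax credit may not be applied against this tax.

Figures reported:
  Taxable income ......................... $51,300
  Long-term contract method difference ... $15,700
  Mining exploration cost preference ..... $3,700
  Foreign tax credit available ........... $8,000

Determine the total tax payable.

$6,612

Regular tax:
  $12,000 × 15% = $1,800
  $11,000 × 29% = $3,190
  $28,300 × 34% = $9,622
  → $14,612
  Less foreign tax credit $8,000 → $6,612

Shadow minimum tax:
  Adjusted income: $51,300 + $15,700 + $3,700 = $70,700
  Less exemption $39,000 → base $31,700
  $31,700 × 12% = $3,804

$6,612 > $3,804, so the regular tax governs.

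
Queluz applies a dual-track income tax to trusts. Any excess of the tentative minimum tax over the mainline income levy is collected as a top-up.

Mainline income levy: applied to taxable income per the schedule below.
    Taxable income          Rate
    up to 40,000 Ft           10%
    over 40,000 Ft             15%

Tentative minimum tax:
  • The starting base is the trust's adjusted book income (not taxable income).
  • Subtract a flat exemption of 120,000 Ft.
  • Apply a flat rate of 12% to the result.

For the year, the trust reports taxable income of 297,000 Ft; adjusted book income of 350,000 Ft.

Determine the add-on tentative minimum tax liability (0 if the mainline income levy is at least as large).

Tentative minimum tax:
  Base (adjusted book income): 350,000 Ft
  Less exemption 120,000 Ft → base 230,000 Ft
  230,000 Ft × 12% = 27,600 Ft

Mainline income levy:
  40,000 Ft × 10% = 4,000 Ft
  257,000 Ft × 15% = 38,550 Ft
  → 42,550 Ft

27,600 Ft ≤ 42,550 Ft, so no add-on is due.

0 Ft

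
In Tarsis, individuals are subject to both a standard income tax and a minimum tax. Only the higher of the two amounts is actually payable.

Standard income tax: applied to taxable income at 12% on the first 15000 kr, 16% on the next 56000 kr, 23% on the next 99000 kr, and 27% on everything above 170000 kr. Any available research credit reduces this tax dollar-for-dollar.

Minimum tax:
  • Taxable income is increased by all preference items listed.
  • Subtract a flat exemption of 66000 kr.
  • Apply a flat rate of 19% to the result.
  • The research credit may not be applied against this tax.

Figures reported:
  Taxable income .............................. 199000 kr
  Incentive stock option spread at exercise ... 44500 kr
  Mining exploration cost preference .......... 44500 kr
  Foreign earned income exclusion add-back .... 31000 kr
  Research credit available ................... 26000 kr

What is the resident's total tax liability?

Minimum tax:
  Adjusted income: 199000 kr + 44500 kr + 44500 kr + 31000 kr = 319000 kr
  Less exemption 66000 kr → base 253000 kr
  253000 kr × 19% = 48070 kr

Standard income tax:
  15000 kr × 12% = 1800 kr
  56000 kr × 16% = 8960 kr
  99000 kr × 23% = 22770 kr
  29000 kr × 27% = 7830 kr
  → 41360 kr
  Less research credit 26000 kr → 15360 kr

48070 kr > 15360 kr, so the minimum tax is the binding amount.

48070 kr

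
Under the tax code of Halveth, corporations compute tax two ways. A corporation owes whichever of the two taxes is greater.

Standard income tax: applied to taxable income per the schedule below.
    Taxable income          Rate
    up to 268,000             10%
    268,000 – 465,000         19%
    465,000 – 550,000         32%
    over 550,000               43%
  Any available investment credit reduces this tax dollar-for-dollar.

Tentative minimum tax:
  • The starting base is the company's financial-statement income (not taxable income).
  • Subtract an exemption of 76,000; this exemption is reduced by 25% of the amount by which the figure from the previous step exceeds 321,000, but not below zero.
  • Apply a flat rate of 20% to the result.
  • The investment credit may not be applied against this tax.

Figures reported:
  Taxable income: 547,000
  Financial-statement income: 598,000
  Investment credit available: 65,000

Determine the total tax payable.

Standard income tax:
  268,000 × 10% = 26,800
  197,000 × 19% = 37,430
  82,000 × 32% = 26,240
  → 90,470
  Less investment credit 65,000 → 25,470

Tentative minimum tax:
  Base (financial-statement income): 598,000
  Exemption: 76,000 − 25% × (598,000 − 321,000) = 76,000 − 69,250 = 6,750
  Base: 598,000 − 6,750 = 591,250
  591,250 × 20% = 118,250

118,250 > 25,470, so the tentative minimum tax is the binding amount.

118,250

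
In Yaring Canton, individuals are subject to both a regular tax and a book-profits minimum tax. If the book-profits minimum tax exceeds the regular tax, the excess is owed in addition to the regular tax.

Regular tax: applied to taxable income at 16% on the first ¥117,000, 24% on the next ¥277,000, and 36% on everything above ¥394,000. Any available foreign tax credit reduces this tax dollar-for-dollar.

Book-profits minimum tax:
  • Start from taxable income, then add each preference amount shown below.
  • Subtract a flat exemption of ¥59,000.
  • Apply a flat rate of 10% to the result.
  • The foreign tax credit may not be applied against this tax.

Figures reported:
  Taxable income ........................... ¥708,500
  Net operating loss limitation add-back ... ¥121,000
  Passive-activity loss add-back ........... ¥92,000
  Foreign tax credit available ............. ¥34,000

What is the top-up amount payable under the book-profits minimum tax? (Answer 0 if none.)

Regular tax:
  ¥117,000 × 16% = ¥18,720
  ¥277,000 × 24% = ¥66,480
  ¥314,500 × 36% = ¥113,220
  → ¥198,420
  Less foreign tax credit ¥34,000 → ¥164,420

Book-profits minimum tax:
  Adjusted income: ¥708,500 + ¥121,000 + ¥92,000 = ¥921,500
  Less exemption ¥59,000 → base ¥862,500
  ¥862,500 × 10% = ¥86,250

¥86,250 ≤ ¥164,420, so no add-on is due.

¥0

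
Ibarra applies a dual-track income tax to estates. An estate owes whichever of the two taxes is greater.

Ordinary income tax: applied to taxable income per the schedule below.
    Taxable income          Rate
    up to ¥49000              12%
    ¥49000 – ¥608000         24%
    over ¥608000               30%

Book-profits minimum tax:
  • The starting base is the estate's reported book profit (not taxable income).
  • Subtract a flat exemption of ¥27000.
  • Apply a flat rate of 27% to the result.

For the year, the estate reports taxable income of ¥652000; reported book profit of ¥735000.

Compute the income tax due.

¥191160

Ordinary income tax:
  ¥49000 × 12% = ¥5880
  ¥559000 × 24% = ¥134160
  ¥44000 × 30% = ¥13200
  → ¥153240

Book-profits minimum tax:
  Base (reported book profit): ¥735000
  Less exemption ¥27000 → base ¥708000
  ¥708000 × 27% = ¥191160

¥191160 > ¥153240, so the book-profits minimum tax is the binding amount.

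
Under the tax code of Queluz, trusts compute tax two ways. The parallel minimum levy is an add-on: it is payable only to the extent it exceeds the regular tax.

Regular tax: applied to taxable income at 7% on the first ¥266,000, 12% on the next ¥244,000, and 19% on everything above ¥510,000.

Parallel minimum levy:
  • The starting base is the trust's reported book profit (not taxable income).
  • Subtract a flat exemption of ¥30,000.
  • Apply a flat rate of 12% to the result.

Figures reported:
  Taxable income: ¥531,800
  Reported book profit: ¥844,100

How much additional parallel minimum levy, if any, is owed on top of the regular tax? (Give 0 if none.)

Regular tax:
  ¥266,000 × 7% = ¥18,620
  ¥244,000 × 12% = ¥29,280
  ¥21,800 × 19% = ¥4,142
  → ¥52,042

Parallel minimum levy:
  Base (reported book profit): ¥844,100
  Less exemption ¥30,000 → base ¥814,100
  ¥814,100 × 12% = ¥97,692

Excess of parallel minimum levy over regular tax: ¥97,692 − ¥52,042 = ¥45,650.

¥45,650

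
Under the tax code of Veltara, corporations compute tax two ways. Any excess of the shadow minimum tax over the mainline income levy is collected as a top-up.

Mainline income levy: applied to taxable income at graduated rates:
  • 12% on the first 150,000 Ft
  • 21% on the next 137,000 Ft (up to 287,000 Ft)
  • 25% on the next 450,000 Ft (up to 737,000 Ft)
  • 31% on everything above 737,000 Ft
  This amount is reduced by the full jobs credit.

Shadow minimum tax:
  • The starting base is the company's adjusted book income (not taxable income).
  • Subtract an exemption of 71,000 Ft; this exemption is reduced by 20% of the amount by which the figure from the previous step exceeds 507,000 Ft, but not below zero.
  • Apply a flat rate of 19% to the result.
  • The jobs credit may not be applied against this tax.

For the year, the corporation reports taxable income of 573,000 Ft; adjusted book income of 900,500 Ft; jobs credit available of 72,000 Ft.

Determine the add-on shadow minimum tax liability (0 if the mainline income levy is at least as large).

Mainline income levy:
  150,000 Ft × 12% = 18,000 Ft
  137,000 Ft × 21% = 28,770 Ft
  286,000 Ft × 25% = 71,500 Ft
  → 118,270 Ft
  Less jobs credit 72,000 Ft → 46,270 Ft

Shadow minimum tax:
  Base (adjusted book income): 900,500 Ft
  Exemption: 20% × (900,500 Ft − 507,000 Ft) = 78,700 Ft ≥ 71,000 Ft, so the exemption is fully phased out
  Base: 900,500 Ft − 0 Ft = 900,500 Ft
  900,500 Ft × 19% = 171,095 Ft

Excess of shadow minimum tax over mainline income levy: 171,095 Ft − 46,270 Ft = 124,825 Ft.

124,825 Ft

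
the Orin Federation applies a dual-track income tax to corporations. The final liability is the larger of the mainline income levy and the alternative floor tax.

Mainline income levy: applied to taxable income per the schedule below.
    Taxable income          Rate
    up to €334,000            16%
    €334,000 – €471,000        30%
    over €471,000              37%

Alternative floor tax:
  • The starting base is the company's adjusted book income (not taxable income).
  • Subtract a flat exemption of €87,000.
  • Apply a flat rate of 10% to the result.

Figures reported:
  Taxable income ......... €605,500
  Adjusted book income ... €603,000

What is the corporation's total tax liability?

Mainline income levy:
  €334,000 × 16% = €53,440
  €137,000 × 30% = €41,100
  €134,500 × 37% = €49,765
  → €144,305

Alternative floor tax:
  Base (adjusted book income): €603,000
  Less exemption €87,000 → base €516,000
  €516,000 × 10% = €51,600

€144,305 > €51,600, so the mainline income levy governs.

€144,305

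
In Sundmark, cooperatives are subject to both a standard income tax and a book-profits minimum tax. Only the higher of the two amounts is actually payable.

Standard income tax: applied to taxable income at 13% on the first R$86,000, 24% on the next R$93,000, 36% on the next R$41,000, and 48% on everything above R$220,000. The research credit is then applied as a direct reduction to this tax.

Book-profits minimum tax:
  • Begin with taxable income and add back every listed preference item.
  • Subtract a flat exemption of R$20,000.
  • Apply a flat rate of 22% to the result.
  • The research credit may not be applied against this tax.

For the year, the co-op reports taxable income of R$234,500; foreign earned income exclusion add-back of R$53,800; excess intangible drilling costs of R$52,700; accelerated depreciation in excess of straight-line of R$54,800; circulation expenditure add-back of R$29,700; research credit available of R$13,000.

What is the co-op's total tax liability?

R$89,210

Book-profits minimum tax:
  Adjusted income: R$234,500 + R$53,800 + R$52,700 + R$54,800 + R$29,700 = R$425,500
  Less exemption R$20,000 → base R$405,500
  R$405,500 × 22% = R$89,210

Standard income tax:
  R$86,000 × 13% = R$11,180
  R$93,000 × 24% = R$22,320
  R$41,000 × 36% = R$14,760
  R$14,500 × 48% = R$6,960
  → R$55,220
  Less research credit R$13,000 → R$42,220

R$89,210 > R$42,220, so the book-profits minimum tax is the binding amount.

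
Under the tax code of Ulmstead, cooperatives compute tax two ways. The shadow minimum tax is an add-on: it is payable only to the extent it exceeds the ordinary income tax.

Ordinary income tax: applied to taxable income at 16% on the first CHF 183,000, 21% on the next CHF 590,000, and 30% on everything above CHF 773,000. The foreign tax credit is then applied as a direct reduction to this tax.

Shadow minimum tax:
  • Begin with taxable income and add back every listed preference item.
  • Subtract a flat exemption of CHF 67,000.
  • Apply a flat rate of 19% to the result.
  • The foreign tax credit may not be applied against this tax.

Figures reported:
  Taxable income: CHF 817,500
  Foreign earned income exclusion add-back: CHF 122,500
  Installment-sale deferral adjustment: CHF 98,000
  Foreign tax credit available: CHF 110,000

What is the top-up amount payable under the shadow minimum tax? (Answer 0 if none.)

Shadow minimum tax:
  Adjusted income: CHF 817,500 + CHF 122,500 + CHF 98,000 = CHF 1,038,000
  Less exemption CHF 67,000 → base CHF 971,000
  CHF 971,000 × 19% = CHF 184,490

Ordinary income tax:
  CHF 183,000 × 16% = CHF 29,280
  CHF 590,000 × 21% = CHF 123,900
  CHF 44,500 × 30% = CHF 13,350
  → CHF 166,530
  Less foreign tax credit CHF 110,000 → CHF 56,530

Excess of shadow minimum tax over ordinary income tax: CHF 184,490 − CHF 56,530 = CHF 127,960.

CHF 127,960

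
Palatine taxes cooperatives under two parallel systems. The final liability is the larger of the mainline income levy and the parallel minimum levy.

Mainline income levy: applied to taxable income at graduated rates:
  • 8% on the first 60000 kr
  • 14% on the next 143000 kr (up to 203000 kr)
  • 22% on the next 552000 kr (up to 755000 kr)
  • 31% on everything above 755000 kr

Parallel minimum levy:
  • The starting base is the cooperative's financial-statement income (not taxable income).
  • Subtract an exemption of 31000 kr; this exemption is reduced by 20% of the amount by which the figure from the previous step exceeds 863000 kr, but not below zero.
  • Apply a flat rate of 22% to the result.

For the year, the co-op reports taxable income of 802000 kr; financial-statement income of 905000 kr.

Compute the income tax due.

Mainline income levy:
  60000 kr × 8% = 4800 kr
  143000 kr × 14% = 20020 kr
  552000 kr × 22% = 121440 kr
  47000 kr × 31% = 14570 kr
  → 160830 kr

Parallel minimum levy:
  Base (financial-statement income): 905000 kr
  Exemption: 31000 kr − 20% × (905000 kr − 863000 kr) = 31000 kr − 8400 kr = 22600 kr
  Base: 905000 kr − 22600 kr = 882400 kr
  882400 kr × 22% = 194128 kr

194128 kr > 160830 kr, so the parallel minimum levy is the binding amount.

194128 kr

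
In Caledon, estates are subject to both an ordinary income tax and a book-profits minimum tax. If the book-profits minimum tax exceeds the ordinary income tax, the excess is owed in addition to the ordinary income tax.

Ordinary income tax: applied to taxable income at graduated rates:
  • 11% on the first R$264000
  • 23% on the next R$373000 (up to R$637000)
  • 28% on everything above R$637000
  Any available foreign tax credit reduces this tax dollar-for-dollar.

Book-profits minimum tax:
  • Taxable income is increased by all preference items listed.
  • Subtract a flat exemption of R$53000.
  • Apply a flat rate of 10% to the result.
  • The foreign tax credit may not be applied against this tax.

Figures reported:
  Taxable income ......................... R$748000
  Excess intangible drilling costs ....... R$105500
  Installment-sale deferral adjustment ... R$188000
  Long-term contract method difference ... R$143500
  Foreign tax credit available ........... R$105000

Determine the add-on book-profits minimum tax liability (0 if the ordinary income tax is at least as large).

R$72290

Ordinary income tax:
  R$264000 × 11% = R$29040
  R$373000 × 23% = R$85790
  R$111000 × 28% = R$31080
  → R$145910
  Less foreign tax credit R$105000 → R$40910

Book-profits minimum tax:
  Adjusted income: R$748000 + R$105500 + R$188000 + R$143500 = R$1185000
  Less exemption R$53000 → base R$1132000
  R$1132000 × 10% = R$113200

Excess of book-profits minimum tax over ordinary income tax: R$113200 − R$40910 = R$72290.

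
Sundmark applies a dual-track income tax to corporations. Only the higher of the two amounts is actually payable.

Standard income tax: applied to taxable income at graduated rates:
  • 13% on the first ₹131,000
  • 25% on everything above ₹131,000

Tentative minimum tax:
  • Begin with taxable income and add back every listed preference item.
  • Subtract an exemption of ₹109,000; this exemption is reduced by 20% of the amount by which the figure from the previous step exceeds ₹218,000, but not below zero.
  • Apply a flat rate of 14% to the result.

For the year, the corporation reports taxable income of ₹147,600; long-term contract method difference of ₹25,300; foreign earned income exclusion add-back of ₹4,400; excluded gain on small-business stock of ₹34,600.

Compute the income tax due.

Tentative minimum tax:
  Adjusted income: ₹147,600 + ₹25,300 + ₹4,400 + ₹34,600 = ₹211,900
  Exemption: ₹211,900 ≤ ₹218,000, so full ₹109,000 applies
  Base: ₹211,900 − ₹109,000 = ₹102,900
  ₹102,900 × 14% = ₹14,406

Standard income tax:
  ₹131,000 × 13% = ₹17,030
  ₹16,600 × 25% = ₹4,150
  → ₹21,180

₹21,180 > ₹14,406, so the standard income tax governs.

₹21,180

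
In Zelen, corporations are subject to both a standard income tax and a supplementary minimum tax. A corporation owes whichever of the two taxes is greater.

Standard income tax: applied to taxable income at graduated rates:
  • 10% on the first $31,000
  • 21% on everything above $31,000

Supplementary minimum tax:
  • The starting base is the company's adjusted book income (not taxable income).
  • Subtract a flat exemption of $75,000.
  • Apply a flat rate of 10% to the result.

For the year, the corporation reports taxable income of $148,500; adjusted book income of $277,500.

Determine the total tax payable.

Supplementary minimum tax:
  Base (adjusted book income): $277,500
  Less exemption $75,000 → base $202,500
  $202,500 × 10% = $20,250

Standard income tax:
  $31,000 × 10% = $3,100
  $117,500 × 21% = $24,675
  → $27,775

$27,775 > $20,250, so the standard income tax governs.

$27,775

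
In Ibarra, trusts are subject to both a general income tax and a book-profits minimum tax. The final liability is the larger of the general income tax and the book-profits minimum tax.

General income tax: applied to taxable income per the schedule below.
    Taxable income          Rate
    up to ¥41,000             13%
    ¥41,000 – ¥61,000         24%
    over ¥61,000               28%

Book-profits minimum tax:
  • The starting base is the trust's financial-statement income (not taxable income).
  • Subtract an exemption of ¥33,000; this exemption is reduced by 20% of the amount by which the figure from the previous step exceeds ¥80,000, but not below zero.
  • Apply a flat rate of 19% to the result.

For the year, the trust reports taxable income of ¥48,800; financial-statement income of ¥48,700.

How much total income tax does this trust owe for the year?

Book-profits minimum tax:
  Base (financial-statement income): ¥48,700
  Exemption: ¥48,700 ≤ ¥80,000, so full ¥33,000 applies
  Base: ¥48,700 − ¥33,000 = ¥15,700
  ¥15,700 × 19% = ¥2,983

General income tax:
  ¥41,000 × 13% = ¥5,330
  ¥7,800 × 24% = ¥1,872
  → ¥7,202

¥7,202 > ¥2,983, so the general income tax governs.

¥7,202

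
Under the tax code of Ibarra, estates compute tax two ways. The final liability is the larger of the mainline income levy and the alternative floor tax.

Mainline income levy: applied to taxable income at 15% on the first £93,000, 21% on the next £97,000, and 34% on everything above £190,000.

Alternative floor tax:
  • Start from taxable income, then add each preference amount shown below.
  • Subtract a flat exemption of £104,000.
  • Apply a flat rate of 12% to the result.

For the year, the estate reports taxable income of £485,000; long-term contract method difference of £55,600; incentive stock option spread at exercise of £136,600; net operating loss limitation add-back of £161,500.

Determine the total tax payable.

£134,620

Alternative floor tax:
  Adjusted income: £485,000 + £55,600 + £136,600 + £161,500 = £838,700
  Less exemption £104,000 → base £734,700
  £734,700 × 12% = £88,164

Mainline income levy:
  £93,000 × 15% = £13,950
  £97,000 × 21% = £20,370
  £295,000 × 34% = £100,300
  → £134,620

£134,620 > £88,164, so the mainline income levy governs.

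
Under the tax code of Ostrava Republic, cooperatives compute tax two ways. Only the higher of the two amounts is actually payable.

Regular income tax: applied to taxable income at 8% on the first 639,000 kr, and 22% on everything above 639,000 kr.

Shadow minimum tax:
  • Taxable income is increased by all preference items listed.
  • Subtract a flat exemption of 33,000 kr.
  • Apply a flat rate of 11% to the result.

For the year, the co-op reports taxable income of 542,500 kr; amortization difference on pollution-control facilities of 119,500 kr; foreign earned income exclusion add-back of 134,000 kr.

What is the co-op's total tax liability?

83,930 kr

Shadow minimum tax:
  Adjusted income: 542,500 kr + 119,500 kr + 134,000 kr = 796,000 kr
  Less exemption 33,000 kr → base 763,000 kr
  763,000 kr × 11% = 83,930 kr

Regular income tax:
  542,500 kr × 8% = 43,400 kr

83,930 kr > 43,400 kr, so the shadow minimum tax is the binding amount.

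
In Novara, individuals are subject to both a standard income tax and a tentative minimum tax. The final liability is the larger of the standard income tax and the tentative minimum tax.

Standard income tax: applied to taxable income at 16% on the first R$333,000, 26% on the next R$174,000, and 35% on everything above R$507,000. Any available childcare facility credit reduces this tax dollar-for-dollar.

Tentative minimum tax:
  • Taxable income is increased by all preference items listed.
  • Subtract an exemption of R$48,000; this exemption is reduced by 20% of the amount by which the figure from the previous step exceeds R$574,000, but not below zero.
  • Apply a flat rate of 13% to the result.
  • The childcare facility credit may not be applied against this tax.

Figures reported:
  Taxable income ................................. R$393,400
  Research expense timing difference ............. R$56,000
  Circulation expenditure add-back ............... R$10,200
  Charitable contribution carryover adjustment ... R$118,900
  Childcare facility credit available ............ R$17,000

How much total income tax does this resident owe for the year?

Standard income tax:
  R$333,000 × 16% = R$53,280
  R$60,400 × 26% = R$15,704
  → R$68,984
  Less childcare facility credit R$17,000 → R$51,984

Tentative minimum tax:
  Adjusted income: R$393,400 + R$56,000 + R$10,200 + R$118,900 = R$578,500
  Exemption: R$48,000 − 20% × (R$578,500 − R$574,000) = R$48,000 − R$900 = R$47,100
  Base: R$578,500 − R$47,100 = R$531,400
  R$531,400 × 13% = R$69,082

R$69,082 > R$51,984, so the tentative minimum tax is the binding amount.

R$69,082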